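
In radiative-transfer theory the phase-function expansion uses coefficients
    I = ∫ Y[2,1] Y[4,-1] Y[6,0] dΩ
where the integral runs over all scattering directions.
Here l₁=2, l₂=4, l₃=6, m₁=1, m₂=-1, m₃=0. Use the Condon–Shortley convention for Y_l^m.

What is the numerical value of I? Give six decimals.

0.174223

Checks pass: Σm=0; 12 even; l₃=6∈[2,6].
(2·2+1)(2·4+1)(2·6+1) = 585
Δ: 0! 4! 8! / 13! → 1/6435
sum: t=0:+1/2304 = 1/2304
3j²(2 4 6; 0 0 0) = Δ·Π!·Σ² = 5/143  (sign +1)
sum: t=0:+1/4320 = 1/4320
3j²(2 4 6; 1 -1 0) = Δ·Π!·Σ² = 8/429  (sign +1)
combine: 4πI² = 585·5/143·8/429 = 600/1573
take √, sign +1: I = 0.17422334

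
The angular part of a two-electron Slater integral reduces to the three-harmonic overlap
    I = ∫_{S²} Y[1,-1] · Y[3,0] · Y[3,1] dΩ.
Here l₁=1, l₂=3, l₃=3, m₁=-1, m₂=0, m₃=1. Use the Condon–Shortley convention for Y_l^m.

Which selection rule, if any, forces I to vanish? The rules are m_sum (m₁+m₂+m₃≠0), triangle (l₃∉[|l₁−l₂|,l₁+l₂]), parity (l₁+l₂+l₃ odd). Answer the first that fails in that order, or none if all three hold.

azimuthal sum: -1 + 0 + 1 = 0  ✓
2 ≤ 3 ≤ 4 (triangle on l)  ✓
L = 1 + 3 + 3 = 7 (odd)  ✗

parity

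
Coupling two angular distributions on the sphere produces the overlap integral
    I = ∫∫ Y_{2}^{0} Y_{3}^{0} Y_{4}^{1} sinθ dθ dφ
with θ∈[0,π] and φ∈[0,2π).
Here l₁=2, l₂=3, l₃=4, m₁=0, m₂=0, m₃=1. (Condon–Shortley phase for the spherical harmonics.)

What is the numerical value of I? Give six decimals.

m-sum = 0 + 0 + 1 = 1 ≠ 0 ⇒ I = 0

0.000000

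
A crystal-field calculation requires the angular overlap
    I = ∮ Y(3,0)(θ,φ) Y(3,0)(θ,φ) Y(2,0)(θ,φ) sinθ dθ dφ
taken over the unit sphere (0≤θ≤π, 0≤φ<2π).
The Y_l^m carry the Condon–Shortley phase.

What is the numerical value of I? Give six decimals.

Rules hold: Σm=0, L=8 even, 0≤2≤6.
N = 7·7·5 = 245
Δ = 4!·2!·2!/9! = 1/3780
Racah Σ t=1..3: t=1:−1/24 t=2:+1/4 t=3:−1/24 = 1/6
⇒ 3j(3 3 2; 0 0 0)² = 4/105, sgn +1
(m-triple is (0,0,0) — same symbol as above.)
4πI² = N·(3j₀)²·(3jₘ)² = 16/45
I = +1·√(0.355556/4π) = 0.16820883

0.168209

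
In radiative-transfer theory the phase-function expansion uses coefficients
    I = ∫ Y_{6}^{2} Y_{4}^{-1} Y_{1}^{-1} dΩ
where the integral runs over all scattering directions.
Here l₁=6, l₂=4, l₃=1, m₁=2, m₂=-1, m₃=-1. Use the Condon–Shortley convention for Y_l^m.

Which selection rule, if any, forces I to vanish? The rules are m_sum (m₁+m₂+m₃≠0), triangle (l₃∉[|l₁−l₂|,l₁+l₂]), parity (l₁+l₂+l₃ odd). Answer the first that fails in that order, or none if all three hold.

triangle

m₁+m₂+m₃ = 2 − 1 − 1 = 0  ✓
triangle: |6−4|=2 ≤ l₃=1 ≤ 6+4=10  ✗
parity: l₁+l₂+l₃ = 11 is odd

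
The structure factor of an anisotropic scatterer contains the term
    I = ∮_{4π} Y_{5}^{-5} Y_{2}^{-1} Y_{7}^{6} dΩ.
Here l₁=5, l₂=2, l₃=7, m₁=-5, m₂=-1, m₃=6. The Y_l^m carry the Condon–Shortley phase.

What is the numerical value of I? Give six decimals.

0.191646

Rules hold: Σm=0, L=14 even, 3≤7≤7.
N = 11·5·15 = 825
Δ = 0!·10!·4!/15! = 1/15015
Racah Σ t=0..0: t=0:+1/57600 = 1/57600
⇒ 3j(5 2 7; 0 0 0)² = 21/715, sgn -1
Racah Σ t=0..0: t=0:+1/21772800 = 1/21772800
⇒ 3j(5 2 7; -5 -1 6)² = 2/105, sgn -1
4πI² = N·(3j₀)²·(3jₘ)² = 6/13
I = +1·√(0.461538/4π) = 0.19164567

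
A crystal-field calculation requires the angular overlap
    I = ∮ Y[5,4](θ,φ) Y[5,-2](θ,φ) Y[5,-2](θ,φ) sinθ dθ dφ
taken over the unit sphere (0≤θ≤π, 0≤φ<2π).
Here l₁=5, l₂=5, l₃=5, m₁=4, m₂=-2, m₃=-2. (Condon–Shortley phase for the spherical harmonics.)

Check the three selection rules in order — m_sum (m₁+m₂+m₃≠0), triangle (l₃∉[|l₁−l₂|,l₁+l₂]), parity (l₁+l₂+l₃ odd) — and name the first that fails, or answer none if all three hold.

m₁+m₂+m₃ = 4 − 2 − 2 = 0  ✓
triangle: |5−5|=0 ≤ l₃=5 ≤ 5+5=10  ✓
parity: l₁+l₂+l₃ = 15 is odd  ✗

parity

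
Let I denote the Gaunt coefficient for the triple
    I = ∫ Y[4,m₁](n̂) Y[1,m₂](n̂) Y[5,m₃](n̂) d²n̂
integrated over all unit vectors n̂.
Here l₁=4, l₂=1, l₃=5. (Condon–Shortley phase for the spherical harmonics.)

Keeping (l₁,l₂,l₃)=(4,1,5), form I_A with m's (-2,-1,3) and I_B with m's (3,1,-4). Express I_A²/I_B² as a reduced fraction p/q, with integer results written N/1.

Shared (l₁,l₂,l₃)=(4,1,5): N and (l;000)² cancel in I_A²/I_B².
A: Δ = 0!·8!·2!/11! = 1/495; Racah Σ t=0..0: t=0:+1/2880 = 1/2880; ⇒ 3j(4 1 5; -2 -1 3)² = 28/495, sgn +1
B: Δ = 0!·8!·2!/11! = 1/495; Racah Σ t=0..0: t=0:+1/10080 = 1/10080; ⇒ 3j(4 1 5; 3 1 -4)² = 4/55, sgn -1
I_A²/I_B² = (28/495)/(4/55) = 7/9

7/9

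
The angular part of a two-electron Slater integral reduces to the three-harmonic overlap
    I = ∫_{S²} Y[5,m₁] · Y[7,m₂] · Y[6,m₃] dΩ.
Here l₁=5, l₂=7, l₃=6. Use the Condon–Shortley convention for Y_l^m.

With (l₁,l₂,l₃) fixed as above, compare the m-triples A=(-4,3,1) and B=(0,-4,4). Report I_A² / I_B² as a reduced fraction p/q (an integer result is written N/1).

l's match ⇒ only the (l;m) 3-j factors differ between A and B.
A: triangle coeff Δ(5,7,6) = 1/174594420; Σ_t [5,6]: t=5:−1/2073600 t=6:+1/2488320 = -1/12441600; (3j)²=98/138567 [(5 7 6; -4 3 1)], sign=+1
B: triangle coeff Δ(5,7,6) = 1/174594420; Σ_t [1,3]: t=1:−1/4147200 t=2:+1/1451520 t=3:−1/5806080 = 1/3628800; (3j)²=320/29393 [(5 7 6; 0 -4 4)], sign=+1
I_A²/I_B² = (98/138567)/(320/29393) = 343/5280

343/5280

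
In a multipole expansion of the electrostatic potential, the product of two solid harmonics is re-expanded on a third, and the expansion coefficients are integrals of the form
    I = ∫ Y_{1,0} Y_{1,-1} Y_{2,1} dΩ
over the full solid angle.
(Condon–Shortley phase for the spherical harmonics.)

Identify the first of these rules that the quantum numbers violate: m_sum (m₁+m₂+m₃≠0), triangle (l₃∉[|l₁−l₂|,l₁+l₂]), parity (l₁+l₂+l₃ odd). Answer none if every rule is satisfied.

none

m₁+m₂+m₃ = 0 − 1 + 1 = 0  ✓
triangle: |1−1|=0 ≤ l₃=2 ≤ 1+1=2  ✓
parity: l₁+l₂+l₃ = 4 is even  ✓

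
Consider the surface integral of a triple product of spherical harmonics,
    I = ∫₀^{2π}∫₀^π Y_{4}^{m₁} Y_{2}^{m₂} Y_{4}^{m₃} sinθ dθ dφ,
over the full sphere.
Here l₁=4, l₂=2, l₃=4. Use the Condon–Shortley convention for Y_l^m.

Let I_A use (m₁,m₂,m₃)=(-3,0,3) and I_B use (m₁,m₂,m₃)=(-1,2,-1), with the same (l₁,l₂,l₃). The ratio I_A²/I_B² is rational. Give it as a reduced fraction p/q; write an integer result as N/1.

Shared (l₁,l₂,l₃)=(4,2,4): N and (l;000)² cancel in I_A²/I_B².
A: Δ = 2!·6!·2!/11! = 1/13860; Racah Σ t=1..2: t=1:−1/720 t=2:+1/480 = 1/1440; ⇒ 3j(4 2 4; -3 0 3)² = 7/1980, sgn -1
B: Δ = 2!·6!·2!/11! = 1/13860; Racah Σ t=2..2: t=2:+1/144 = 1/144; ⇒ 3j(4 2 4; -1 2 -1)² = 10/231, sgn -1
I_A²/I_B² = (7/1980)/(10/231) = 49/600

49/600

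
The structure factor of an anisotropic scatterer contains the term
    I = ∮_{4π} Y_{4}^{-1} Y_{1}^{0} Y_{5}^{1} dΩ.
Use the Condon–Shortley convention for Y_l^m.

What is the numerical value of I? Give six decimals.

Checks pass: Σm=0; 10 even; l₃=5∈[3,5].
(2·4+1)(2·1+1)(2·5+1) = 297
Δ: 0! 8! 2! / 11! → 1/495
sum: t=0:+1/576 = 1/576
3j²(4 1 5; 0 0 0) = Δ·Π!·Σ² = 5/99  (sign -1)
sum: t=0:+1/720 = 1/720
3j²(4 1 5; -1 0 1) = Δ·Π!·Σ² = 8/165  (sign +1)
combine: 4πI² = 297·5/99·8/165 = 8/11
take √, sign -1: I = -0.24057125

-0.240571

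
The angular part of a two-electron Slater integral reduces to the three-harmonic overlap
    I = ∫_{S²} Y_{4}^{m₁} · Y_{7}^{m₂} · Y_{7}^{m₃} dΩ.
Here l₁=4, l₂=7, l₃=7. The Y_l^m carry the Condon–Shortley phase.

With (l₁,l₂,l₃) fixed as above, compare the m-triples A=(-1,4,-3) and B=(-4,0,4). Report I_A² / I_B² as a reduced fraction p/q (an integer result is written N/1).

Shared (l₁,l₂,l₃)=(4,7,7): N and (l;000)² cancel in I_A²/I_B².
A: Δ = 4!·4!·10!/19! = 1/58198140; Racah Σ t=1..4: t=1:−1/522547200 t=2:+1/8709120 t=3:−1/1935360 t=4:+1/4354560 = -13/74649600; ⇒ 3j(4 7 7; -1 4 -3)² = 91/11628, sgn -1
B: Δ = 4!·4!·10!/19! = 1/58198140; Racah Σ t=4..4: t=4:+1/17418240 = 1/17418240; ⇒ 3j(4 7 7; -4 0 4)² = 175/12597, sgn -1
I_A²/I_B² = (91/11628)/(175/12597) = 169/300

169/300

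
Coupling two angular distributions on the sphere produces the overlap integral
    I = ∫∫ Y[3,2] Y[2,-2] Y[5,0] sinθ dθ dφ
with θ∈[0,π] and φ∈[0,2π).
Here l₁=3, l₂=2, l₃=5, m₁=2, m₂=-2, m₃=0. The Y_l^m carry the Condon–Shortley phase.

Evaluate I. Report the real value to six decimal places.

0.053579

m-sum 0 ✓  L=10 even ✓  1≤5≤5 ✓
Π(2lᵢ+1) = 7×5×11 = 385
triangle coeff Δ(3,2,5) = 1/2310
Σ_t [0,0]: t=0:+1/144 = 1/144
(3j)²=10/231 [(3 2 5; 0 0 0)], sign=-1
Σ_t [0,0]: t=0:+1/2880 = 1/2880
(3j)²=1/462 [(3 2 5; 2 -2 0)], sign=-1
⇒ 4πI² = 25/693
I = (+1)√(25/693/(4π)) = 0.05357948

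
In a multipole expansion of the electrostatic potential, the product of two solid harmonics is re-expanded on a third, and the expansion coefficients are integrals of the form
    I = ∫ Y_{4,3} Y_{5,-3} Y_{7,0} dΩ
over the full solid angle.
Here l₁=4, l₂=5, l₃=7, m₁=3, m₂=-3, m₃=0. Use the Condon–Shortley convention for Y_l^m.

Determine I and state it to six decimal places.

-0.132164

m-sum 0 ✓  L=16 even ✓  1≤7≤9 ✓
Π(2lᵢ+1) = 9×11×15 = 1485
triangle coeff Δ(4,5,7) = 1/6126120
Σ_t [0,2]: t=0:+1/69120 t=1:−1/20736 t=2:+1/69120 = -1/51840
(3j)²=280/21879 [(4 5 7; 0 0 0)], sign=+1
Σ_t [0,1]: t=0:+1/345600 t=1:−1/3628800 = 19/7257600
(3j)²=2527/218790 [(4 5 7; 3 -3 0)], sign=-1
⇒ 4πI² = 353780/1611753
I = (-1)√(353780/1611753/(4π)) = -0.13216378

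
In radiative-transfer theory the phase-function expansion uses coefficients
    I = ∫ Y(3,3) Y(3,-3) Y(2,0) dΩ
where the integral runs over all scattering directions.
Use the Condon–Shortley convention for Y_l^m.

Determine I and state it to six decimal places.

Checks pass: Σm=0; 8 even; l₃=2∈[0,6].
(2·3+1)(2·3+1)(2·2+1) = 245
Δ: 4! 2! 2! / 9! → 1/3780
sum: t=1:−1/24 t=2:+1/4 t=3:−1/24 = 1/6
3j²(3 3 2; 0 0 0) = Δ·Π!·Σ² = 4/105  (sign +1)
sum: t=0:+1/96 = 1/96
3j²(3 3 2; 3 -3 0) = Δ·Π!·Σ² = 5/84  (sign +1)
combine: 4πI² = 245·4/105·5/84 = 5/9
take √, sign +1: I = 0.21026104

0.210261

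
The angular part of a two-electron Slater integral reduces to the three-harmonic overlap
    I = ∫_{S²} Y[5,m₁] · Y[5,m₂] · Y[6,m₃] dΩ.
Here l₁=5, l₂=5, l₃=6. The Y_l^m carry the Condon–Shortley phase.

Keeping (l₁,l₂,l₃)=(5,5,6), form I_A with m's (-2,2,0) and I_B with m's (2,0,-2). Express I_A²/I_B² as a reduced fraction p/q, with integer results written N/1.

l's match ⇒ only the (l;m) 3-j factors differ between A and B.
A: triangle coeff Δ(5,5,6) = 1/28588560; Σ_t [1,4]: t=1:−1/3110400 t=2:+1/57600 t=3:−1/13824 t=4:+1/31104 = -1/43200; (3j)²=108/12155 [(5 5 6; -2 2 0)], sign=-1
B: triangle coeff Δ(5,5,6) = 1/28588560; Σ_t [0,3]: t=0:+1/103680 t=1:−1/13824 t=2:+1/17280 t=3:−1/207360 = -1/103680; (3j)²=10/7293 [(5 5 6; 2 0 -2)], sign=-1
I_A²/I_B² = (108/12155)/(10/7293) = 162/25

162/25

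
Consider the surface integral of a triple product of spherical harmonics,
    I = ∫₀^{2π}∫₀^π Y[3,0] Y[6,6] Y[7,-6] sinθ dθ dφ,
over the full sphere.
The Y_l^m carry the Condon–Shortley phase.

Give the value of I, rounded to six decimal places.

-0.204043

Checks pass: Σm=0; 16 even; l₃=7∈[3,9].
(2·3+1)(2·6+1)(2·7+1) = 1365
Δ: 2! 4! 10! / 17! → 1/2042040
sum: t=0:+1/207360 t=1:−1/57600 t=2:+1/207360 = -1/129600
3j²(3 6 7; 0 0 0) = Δ·Π!·Σ² = 168/12155  (sign +1)
sum: t=2:+1/43545600 = 1/43545600
3j²(3 6 7; 0 6 -6) = Δ·Π!·Σ² = 33/1190  (sign -1)
combine: 4πI² = 1365·168/12155·33/1190 = 756/1445
take √, sign -1: I = -0.20404316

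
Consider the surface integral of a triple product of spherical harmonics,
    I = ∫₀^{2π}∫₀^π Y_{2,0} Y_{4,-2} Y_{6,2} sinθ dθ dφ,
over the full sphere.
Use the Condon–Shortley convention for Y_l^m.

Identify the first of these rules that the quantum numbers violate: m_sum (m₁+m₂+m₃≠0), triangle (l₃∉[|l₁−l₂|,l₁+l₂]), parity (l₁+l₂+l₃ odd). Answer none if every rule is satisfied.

none

azimuthal sum: 0 − 2 + 2 = 0  ✓
2 ≤ 6 ≤ 6 (triangle on l)  ✓
L = 2 + 4 + 6 = 12 (even)  ✓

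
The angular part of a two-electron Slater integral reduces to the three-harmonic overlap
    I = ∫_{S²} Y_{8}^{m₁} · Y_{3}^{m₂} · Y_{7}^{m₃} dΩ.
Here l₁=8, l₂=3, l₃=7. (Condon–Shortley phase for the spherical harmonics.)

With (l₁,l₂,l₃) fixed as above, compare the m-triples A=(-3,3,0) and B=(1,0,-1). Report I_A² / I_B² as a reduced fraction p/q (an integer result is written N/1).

Same 8,3,7: normalisation and zero-m 3j drop out of the ratio.
A: Δ: 4! 12! 2! / 19! → 1/5290740; sum: t=4:+1/29030400 = 1/29030400; 3j²(8 3 7; -3 3 0) = Δ·Π!·Σ² = 165/8398  (sign -1)
B: Δ: 4! 12! 2! / 19! → 1/5290740; sum: t=1:−1/6220800 t=2:+1/2419200 t=3:−1/11612160 = 29/174182400; 3j²(8 3 7; 1 0 -1) = Δ·Π!·Σ² = 841/83980  (sign +1)
I_A²/I_B² = (165/8398)/(841/83980) = 1650/841

1650/841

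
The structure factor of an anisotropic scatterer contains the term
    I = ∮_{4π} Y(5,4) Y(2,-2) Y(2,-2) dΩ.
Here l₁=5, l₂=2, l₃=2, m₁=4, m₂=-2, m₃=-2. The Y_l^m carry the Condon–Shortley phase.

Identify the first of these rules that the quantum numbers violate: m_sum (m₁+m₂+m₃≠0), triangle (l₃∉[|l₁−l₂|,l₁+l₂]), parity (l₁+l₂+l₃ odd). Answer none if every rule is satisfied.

Σmᵢ = 0  ✓
l₃∈[|l₁−l₂|,l₁+l₂]=[3,7], have l₃=2  ✗
Σlᵢ = 9 ⇒ odd

triangle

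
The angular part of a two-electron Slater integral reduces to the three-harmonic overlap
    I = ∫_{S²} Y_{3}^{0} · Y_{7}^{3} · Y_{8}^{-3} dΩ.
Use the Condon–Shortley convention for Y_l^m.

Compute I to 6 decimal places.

Checks pass: Σm=0; 18 even; l₃=8∈[4,10].
(2·3+1)(2·7+1)(2·8+1) = 1785
Δ: 2! 4! 12! / 19! → 1/5290740
sum: t=0:+1/7257600 t=1:−1/2073600 t=2:+1/7257600 = -1/4838400
3j²(3 7 8; 0 0 0) = Δ·Π!·Σ² = 252/20995  (sign -1)
sum: t=0:+1/87091200 t=1:−1/8709120 t=2:+1/11612160 = -1/58060800
3j²(3 7 8; 0 3 -3) = Δ·Π!·Σ² = 99/117572  (sign +1)
combine: 4πI² = 1785·252/20995·99/117572 = 18711/1037153
take √, sign -1: I = -0.03788979

-0.037890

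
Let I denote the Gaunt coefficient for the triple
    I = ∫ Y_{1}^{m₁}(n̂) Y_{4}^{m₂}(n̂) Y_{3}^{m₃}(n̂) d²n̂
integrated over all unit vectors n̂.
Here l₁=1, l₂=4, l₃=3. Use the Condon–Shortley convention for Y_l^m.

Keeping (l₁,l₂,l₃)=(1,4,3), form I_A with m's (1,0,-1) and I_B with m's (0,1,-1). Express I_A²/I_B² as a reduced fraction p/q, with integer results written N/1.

Shared (l₁,l₂,l₃)=(1,4,3): N and (l;000)² cancel in I_A²/I_B².
A: Δ = 2!·0!·6!/9! = 1/252; Racah Σ t=0..0: t=0:+1/96 = 1/96; ⇒ 3j(1 4 3; 1 0 -1)² = 1/42, sgn +1
B: Δ = 2!·0!·6!/9! = 1/252; Racah Σ t=1..1: t=1:−1/48 = -1/48; ⇒ 3j(1 4 3; 0 1 -1)² = 5/84, sgn -1
I_A²/I_B² = (1/42)/(5/84) = 2/5

2/5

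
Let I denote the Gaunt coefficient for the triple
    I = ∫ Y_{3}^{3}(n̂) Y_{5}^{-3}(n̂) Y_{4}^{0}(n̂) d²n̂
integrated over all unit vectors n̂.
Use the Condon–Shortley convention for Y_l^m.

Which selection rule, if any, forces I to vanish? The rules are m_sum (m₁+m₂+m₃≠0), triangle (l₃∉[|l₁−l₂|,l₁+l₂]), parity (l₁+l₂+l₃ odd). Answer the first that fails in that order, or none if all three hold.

none

m₁+m₂+m₃ = 3 − 3 + 0 = 0  ✓
triangle: |3−5|=2 ≤ l₃=4 ≤ 3+5=8  ✓
parity: l₁+l₂+l₃ = 12 is even  ✓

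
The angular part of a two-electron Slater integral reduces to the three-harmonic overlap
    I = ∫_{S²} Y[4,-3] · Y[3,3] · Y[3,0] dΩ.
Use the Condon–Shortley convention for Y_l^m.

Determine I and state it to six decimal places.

0.203551

m-sum 0 ✓  L=10 even ✓  1≤3≤7 ✓
Π(2lᵢ+1) = 9×7×7 = 441
triangle coeff Δ(4,3,3) = 1/34650
Σ_t [1,3]: t=1:−1/72 t=2:+1/16 t=3:−1/72 = 5/144
(3j)²=2/77 [(4 3 3; 0 0 0)], sign=-1
Σ_t [4,4]: t=4:+1/288 = 1/288
(3j)²=1/22 [(4 3 3; -3 3 0)], sign=-1
⇒ 4πI² = 63/121
I = (+1)√(63/121/(4π)) = 0.20355073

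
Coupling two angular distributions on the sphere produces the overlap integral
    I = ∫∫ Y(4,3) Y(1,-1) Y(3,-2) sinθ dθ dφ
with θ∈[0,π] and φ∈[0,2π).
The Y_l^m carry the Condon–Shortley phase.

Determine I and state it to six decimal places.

Checks pass: Σm=0; 8 even; l₃=3∈[3,5].
(2·4+1)(2·1+1)(2·3+1) = 189
Δ: 2! 6! 0! / 9! → 1/252
sum: t=1:−1/36 = -1/36
3j²(4 1 3; 0 0 0) = Δ·Π!·Σ² = 4/63  (sign +1)
sum: t=0:+1/240 = 1/240
3j²(4 1 3; 3 -1 -2) = Δ·Π!·Σ² = 1/12  (sign -1)
combine: 4πI² = 189·4/63·1/12 = 1/1
take √, sign -1: I = -0.28209479

-0.282095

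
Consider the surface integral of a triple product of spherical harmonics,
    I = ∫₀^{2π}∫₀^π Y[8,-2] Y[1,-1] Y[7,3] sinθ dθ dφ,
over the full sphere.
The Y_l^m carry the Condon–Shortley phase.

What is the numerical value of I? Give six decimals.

0.118504

Rules hold: Σm=0, L=16 even, 7≤7≤9.
N = 17·3·15 = 765
Δ = 2!·14!·0!/17! = 1/2040
Racah Σ t=1..1: t=1:−1/25401600 = -1/25401600
⇒ 3j(8 1 7; 0 0 0)² = 8/255, sgn +1
Racah Σ t=0..0: t=0:+1/174182400 = 1/174182400
⇒ 3j(8 1 7; -2 -1 3)² = 1/136, sgn +1
4πI² = N·(3j₀)²·(3jₘ)² = 3/17
I = +1·√(0.176471/4π) = 0.11850352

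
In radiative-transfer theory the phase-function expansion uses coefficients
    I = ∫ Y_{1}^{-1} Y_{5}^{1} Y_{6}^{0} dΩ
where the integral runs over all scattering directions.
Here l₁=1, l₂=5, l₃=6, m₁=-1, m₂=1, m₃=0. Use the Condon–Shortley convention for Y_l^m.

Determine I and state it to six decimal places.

0.158246

Rules hold: Σm=0, L=12 even, 4≤6≤6.
N = 3·11·13 = 429
Δ = 0!·2!·10!/13! = 1/858
Racah Σ t=0..0: t=0:+1/14400 = 1/14400
⇒ 3j(1 5 6; 0 0 0)² = 6/143, sgn +1
Racah Σ t=0..0: t=0:+1/34560 = 1/34560
⇒ 3j(1 5 6; -1 1 0)² = 5/286, sgn +1
4πI² = N·(3j₀)²·(3jₘ)² = 45/143
I = +1·√(0.314685/4π) = 0.15824621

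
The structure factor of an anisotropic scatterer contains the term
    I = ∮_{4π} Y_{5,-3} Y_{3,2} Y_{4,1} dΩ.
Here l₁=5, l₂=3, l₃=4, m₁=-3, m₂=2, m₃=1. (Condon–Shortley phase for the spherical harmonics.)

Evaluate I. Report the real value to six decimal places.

-0.035836

Checks pass: Σm=0; 12 even; l₃=4∈[2,8].
(2·5+1)(2·3+1)(2·4+1) = 693
Δ: 4! 6! 2! / 13! → 1/180180
sum: t=1:−1/576 t=2:+1/144 t=3:−1/576 = 1/288
3j²(5 3 4; 0 0 0) = Δ·Π!·Σ² = 20/1001  (sign +1)
sum: t=3:−1/1440 t=4:+1/1152 = 1/5760
3j²(5 3 4; -3 2 1) = Δ·Π!·Σ² = 1/858  (sign -1)
combine: 4πI² = 693·20/1001·1/858 = 30/1859
take √, sign -1: I = -0.03583571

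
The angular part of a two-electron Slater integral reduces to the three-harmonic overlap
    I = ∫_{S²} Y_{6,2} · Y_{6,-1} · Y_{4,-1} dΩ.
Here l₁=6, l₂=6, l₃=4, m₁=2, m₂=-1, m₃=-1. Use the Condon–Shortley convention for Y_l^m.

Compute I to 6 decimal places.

0.113069

Rules hold: Σm=0, L=16 even, 0≤4≤12.
N = 13·13·9 = 1521
Δ = 8!·4!·4!/17! = 1/15315300
Racah Σ t=2..6: t=2:+1/829440 t=3:−1/25920 t=4:+1/9216 t=5:−1/25920 t=6:+1/829440 = 7/207360
⇒ 3j(6 6 4; 0 0 0)² = 28/2431, sgn +1
Racah Σ t=1..4: t=1:−1/725760 t=2:+1/34560 t=3:−1/17280 t=4:+1/82944 = -53/2903040
⇒ 3j(6 6 4; 2 -1 -1)² = 2809/306306, sgn +1
4πI² = N·(3j₀)²·(3jₘ)² = 5618/34969
I = +1·√(0.160657/4π) = 0.11306920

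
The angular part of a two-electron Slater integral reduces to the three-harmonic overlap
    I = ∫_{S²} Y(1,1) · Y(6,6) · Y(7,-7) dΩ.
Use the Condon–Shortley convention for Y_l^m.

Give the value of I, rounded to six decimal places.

-0.333779

Checks pass: Σm=0; 14 even; l₃=7∈[5,7].
(2·1+1)(2·6+1)(2·7+1) = 585
Δ: 0! 2! 12! / 15! → 1/1365
sum: t=0:+1/518400 = 1/518400
3j²(1 6 7; 0 0 0) = Δ·Π!·Σ² = 7/195  (sign -1)
sum: t=0:+1/958003200 = 1/958003200
3j²(1 6 7; 1 6 -7) = Δ·Π!·Σ² = 1/15  (sign +1)
combine: 4πI² = 585·7/195·1/15 = 7/5
take √, sign -1: I = -0.33377906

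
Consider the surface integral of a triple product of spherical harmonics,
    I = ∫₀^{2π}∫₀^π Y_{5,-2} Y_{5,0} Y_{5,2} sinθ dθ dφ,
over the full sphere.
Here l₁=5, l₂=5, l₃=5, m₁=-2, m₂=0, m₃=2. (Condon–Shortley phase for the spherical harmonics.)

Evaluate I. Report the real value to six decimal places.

L=15 odd ⇒ parity kills the (l;000) factor ⇒ I = 0

0.000000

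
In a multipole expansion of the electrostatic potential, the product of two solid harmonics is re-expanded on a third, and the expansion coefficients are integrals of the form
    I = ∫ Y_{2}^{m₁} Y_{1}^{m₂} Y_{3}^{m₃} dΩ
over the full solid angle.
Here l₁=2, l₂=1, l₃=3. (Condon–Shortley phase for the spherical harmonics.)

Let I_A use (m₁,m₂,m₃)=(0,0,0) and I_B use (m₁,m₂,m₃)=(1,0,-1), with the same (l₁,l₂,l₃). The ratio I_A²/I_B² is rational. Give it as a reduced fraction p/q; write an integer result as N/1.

9/8

l's match ⇒ only the (l;m) 3-j factors differ between A and B.
A: triangle coeff Δ(2,1,3) = 1/105; Σ_t [0,0]: t=0:+1/4 = 1/4; (3j)²=3/35 [(2 1 3; 0 0 0)], sign=-1
B: triangle coeff Δ(2,1,3) = 1/105; Σ_t [0,0]: t=0:+1/6 = 1/6; (3j)²=8/105 [(2 1 3; 1 0 -1)], sign=+1
I_A²/I_B² = (3/35)/(8/105) = 9/8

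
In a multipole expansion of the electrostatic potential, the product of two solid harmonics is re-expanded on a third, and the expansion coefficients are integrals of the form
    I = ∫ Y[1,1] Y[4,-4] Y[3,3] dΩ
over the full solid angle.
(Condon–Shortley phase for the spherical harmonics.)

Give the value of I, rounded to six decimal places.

Rules hold: Σm=0, L=8 even, 3≤3≤5.
N = 3·9·7 = 189
Δ = 2!·0!·6!/9! = 1/252
Racah Σ t=1..1: t=1:−1/36 = -1/36
⇒ 3j(1 4 3; 0 0 0)² = 4/63, sgn +1
Racah Σ t=0..0: t=0:+1/1440 = 1/1440
⇒ 3j(1 4 3; 1 -4 3)² = 1/9, sgn +1
4πI² = N·(3j₀)²·(3jₘ)² = 4/3
I = +1·√(1.33333/4π) = 0.32573501

0.325735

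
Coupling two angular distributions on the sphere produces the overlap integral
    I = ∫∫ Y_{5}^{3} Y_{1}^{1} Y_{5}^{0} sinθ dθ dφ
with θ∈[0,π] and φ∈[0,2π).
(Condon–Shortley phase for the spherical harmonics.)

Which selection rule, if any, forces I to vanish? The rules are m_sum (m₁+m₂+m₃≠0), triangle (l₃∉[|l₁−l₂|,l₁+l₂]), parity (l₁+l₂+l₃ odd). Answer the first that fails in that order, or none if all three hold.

m_sum

azimuthal sum: 3 + 1 + 0 = 4  ✗
4 ≤ 5 ≤ 6 (triangle on l)
L = 5 + 1 + 5 = 11 (odd)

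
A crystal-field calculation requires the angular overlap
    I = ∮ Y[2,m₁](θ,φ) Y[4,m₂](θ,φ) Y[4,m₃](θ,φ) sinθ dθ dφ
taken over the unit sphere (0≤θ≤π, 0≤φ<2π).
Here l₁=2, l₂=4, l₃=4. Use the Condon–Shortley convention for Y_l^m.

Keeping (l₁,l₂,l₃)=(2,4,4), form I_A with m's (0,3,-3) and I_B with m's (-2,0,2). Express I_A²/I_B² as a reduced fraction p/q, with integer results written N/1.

49/540

Same 2,4,4: normalisation and zero-m 3j drop out of the ratio.
A: Δ: 2! 2! 6! / 11! → 1/13860; sum: t=1:−1/720 t=2:+1/480 = 1/1440; 3j²(2 4 4; 0 3 -3) = Δ·Π!·Σ² = 7/1980  (sign -1)
B: Δ: 2! 2! 6! / 11! → 1/13860; sum: t=2:+1/192 = 1/192; 3j²(2 4 4; -2 0 2) = Δ·Π!·Σ² = 3/77  (sign +1)
I_A²/I_B² = (7/1980)/(3/77) = 49/540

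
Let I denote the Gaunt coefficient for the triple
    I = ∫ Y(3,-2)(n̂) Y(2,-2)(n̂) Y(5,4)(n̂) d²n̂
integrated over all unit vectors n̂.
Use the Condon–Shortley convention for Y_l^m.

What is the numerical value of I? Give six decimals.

Rules hold: Σm=0, L=10 even, 1≤5≤5.
N = 7·5·11 = 385
Δ = 0!·6!·4!/11! = 1/2310
Racah Σ t=0..0: t=0:+1/144 = 1/144
⇒ 3j(3 2 5; 0 0 0)² = 10/231, sgn -1
Racah Σ t=0..0: t=0:+1/2880 = 1/2880
⇒ 3j(3 2 5; -2 -2 4)² = 3/55, sgn -1
4πI² = N·(3j₀)²·(3jₘ)² = 10/11
I = +1·√(0.909091/4π) = 0.26896683

0.268967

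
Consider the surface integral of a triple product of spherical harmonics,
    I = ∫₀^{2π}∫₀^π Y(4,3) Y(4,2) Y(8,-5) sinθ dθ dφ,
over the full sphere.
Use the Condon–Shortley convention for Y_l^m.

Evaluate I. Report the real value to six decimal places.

-0.240299

m-sum 0 ✓  L=16 even ✓  0≤8≤8 ✓
Π(2lᵢ+1) = 9×9×17 = 1377
triangle coeff Δ(4,4,8) = 1/218790
Σ_t [0,0]: t=0:+1/331776 = 1/331776
(3j)²=490/21879 [(4 4 8; 0 0 0)], sign=+1
Σ_t [0,0]: t=0:+1/7257600 = 1/7257600
(3j)²=2/85 [(4 4 8; 3 2 -5)], sign=-1
⇒ 4πI² = 1764/2431
I = (-1)√(1764/2431/(4π)) = -0.24029895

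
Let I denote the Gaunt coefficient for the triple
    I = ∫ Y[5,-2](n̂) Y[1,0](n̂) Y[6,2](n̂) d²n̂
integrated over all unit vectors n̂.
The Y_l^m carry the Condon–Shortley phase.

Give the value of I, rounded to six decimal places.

0.231133

Rules hold: Σm=0, L=12 even, 4≤6≤6.
N = 11·3·13 = 429
Δ = 0!·10!·2!/13! = 1/858
Racah Σ t=0..0: t=0:+1/14400 = 1/14400
⇒ 3j(5 1 6; 0 0 0)² = 6/143, sgn +1
Racah Σ t=0..0: t=0:+1/30240 = 1/30240
⇒ 3j(5 1 6; -2 0 2)² = 16/429, sgn +1
4πI² = N·(3j₀)²·(3jₘ)² = 96/143
I = +1·√(0.671329/4π) = 0.23113338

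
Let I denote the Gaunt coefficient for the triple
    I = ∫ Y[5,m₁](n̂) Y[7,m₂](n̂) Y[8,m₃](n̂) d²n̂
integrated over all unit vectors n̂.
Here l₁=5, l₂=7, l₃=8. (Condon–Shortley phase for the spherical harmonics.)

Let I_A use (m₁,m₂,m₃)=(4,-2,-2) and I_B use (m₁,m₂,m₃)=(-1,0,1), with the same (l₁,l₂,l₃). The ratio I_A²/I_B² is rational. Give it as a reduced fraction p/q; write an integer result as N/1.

8064/2645

l's match ⇒ only the (l;m) 3-j factors differ between A and B.
A: triangle coeff Δ(5,7,8) = 1/814773960; Σ_t [0,1]: t=0:+1/41472000 t=1:−1/74649600 = 1/93312000; (3j)²=1344/230945 [(5 7 8; 4 -2 -2)], sign=+1
B: triangle coeff Δ(5,7,8) = 1/814773960; Σ_t [0,4]: t=0:+1/522547200 t=1:−1/12441600 t=2:+1/2764800 t=3:−1/3732480 t=4:+1/34836480 = 23/522547200; (3j)²=529/277134 [(5 7 8; -1 0 1)], sign=-1
I_A²/I_B² = (1344/230945)/(529/277134) = 8064/2645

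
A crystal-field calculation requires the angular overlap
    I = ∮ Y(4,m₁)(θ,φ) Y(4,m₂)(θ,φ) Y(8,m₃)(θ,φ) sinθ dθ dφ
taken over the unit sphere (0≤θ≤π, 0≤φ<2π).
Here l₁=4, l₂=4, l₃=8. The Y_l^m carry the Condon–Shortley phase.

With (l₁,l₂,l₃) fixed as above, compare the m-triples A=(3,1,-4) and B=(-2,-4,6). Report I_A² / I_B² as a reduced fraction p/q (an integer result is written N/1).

96/91

Same 4,4,8: normalisation and zero-m 3j drop out of the ratio.
A: Δ: 0! 8! 8! / 17! → 1/218790; sum: t=0:+1/3628800 = 1/3628800; 3j²(4 4 8; 3 1 -4) = Δ·Π!·Σ² = 16/1105  (sign +1)
B: Δ: 0! 8! 8! / 17! → 1/218790; sum: t=0:+1/58060800 = 1/58060800; 3j²(4 4 8; -2 -4 6) = Δ·Π!·Σ² = 7/510  (sign +1)
I_A²/I_B² = (16/1105)/(7/510) = 96/91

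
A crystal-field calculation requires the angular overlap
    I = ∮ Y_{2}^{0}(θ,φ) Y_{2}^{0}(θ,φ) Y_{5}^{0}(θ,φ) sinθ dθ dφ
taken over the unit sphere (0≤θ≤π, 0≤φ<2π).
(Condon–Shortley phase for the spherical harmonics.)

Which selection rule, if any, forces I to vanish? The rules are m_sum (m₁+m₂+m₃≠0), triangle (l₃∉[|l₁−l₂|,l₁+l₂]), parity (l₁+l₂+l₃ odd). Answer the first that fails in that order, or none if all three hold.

triangle

azimuthal sum: 0 + 0 + 0 = 0  ✓
0 ≤ 5 ≤ 4 (triangle on l)  ✗
L = 2 + 2 + 5 = 9 (odd)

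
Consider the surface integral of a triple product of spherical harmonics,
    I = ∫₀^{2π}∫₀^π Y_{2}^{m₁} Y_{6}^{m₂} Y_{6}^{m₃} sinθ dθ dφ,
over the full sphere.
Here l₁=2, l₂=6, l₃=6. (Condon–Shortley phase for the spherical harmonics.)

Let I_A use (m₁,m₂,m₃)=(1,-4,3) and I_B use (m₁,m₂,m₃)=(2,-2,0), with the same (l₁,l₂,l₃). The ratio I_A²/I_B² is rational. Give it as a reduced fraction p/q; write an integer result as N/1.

7/8

Shared (l₁,l₂,l₃)=(2,6,6): N and (l;000)² cancel in I_A²/I_B².
A: Δ = 2!·2!·10!/15! = 1/90090; Racah Σ t=0..1: t=0:+1/161280 t=1:−1/725760 = 1/207360; ⇒ 3j(2 6 6; 1 -4 3)² = 7/286, sgn -1
B: Δ = 2!·2!·10!/15! = 1/90090; Racah Σ t=0..0: t=0:+1/69120 = 1/69120; ⇒ 3j(2 6 6; 2 -2 0)² = 4/143, sgn +1
I_A²/I_B² = (7/286)/(4/143) = 7/8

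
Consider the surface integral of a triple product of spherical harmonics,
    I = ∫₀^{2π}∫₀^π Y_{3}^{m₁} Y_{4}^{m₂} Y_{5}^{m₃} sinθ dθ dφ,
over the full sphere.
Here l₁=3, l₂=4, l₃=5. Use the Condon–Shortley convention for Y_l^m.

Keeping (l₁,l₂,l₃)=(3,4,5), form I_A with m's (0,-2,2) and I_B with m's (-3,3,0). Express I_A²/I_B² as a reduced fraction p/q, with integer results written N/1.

4/75

l's match ⇒ only the (l;m) 3-j factors differ between A and B.
A: triangle coeff Δ(3,4,5) = 1/180180; Σ_t [0,2]: t=0:+1/576 t=1:−1/480 t=2:+1/8640 = -1/4320; (3j)²=1/2145 [(3 4 5; 0 -2 2)], sign=+1
B: triangle coeff Δ(3,4,5) = 1/180180; Σ_t [2,2]: t=2:+1/5760 = 1/5760; (3j)²=5/572 [(3 4 5; -3 3 0)], sign=-1
I_A²/I_B² = (1/2145)/(5/572) = 4/75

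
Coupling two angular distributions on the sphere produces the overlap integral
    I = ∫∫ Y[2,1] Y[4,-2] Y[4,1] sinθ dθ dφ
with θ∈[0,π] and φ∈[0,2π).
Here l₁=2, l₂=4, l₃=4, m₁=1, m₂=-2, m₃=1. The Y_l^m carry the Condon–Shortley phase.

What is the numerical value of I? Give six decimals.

0.127700

Checks pass: Σm=0; 10 even; l₃=4∈[2,6].
(2·2+1)(2·4+1)(2·4+1) = 405
Δ: 2! 2! 6! / 11! → 1/13860
sum: t=0:+1/192 t=1:−1/36 t=2:+1/192 = -5/288
3j²(2 4 4; 0 0 0) = Δ·Π!·Σ² = 20/693  (sign -1)
sum: t=0:+1/96 t=1:−1/240 = 1/160
3j²(2 4 4; 1 -2 1) = Δ·Π!·Σ² = 27/1540  (sign -1)
combine: 4πI² = 405·20/693·27/1540 = 1215/5929
take √, sign +1: I = 0.12770047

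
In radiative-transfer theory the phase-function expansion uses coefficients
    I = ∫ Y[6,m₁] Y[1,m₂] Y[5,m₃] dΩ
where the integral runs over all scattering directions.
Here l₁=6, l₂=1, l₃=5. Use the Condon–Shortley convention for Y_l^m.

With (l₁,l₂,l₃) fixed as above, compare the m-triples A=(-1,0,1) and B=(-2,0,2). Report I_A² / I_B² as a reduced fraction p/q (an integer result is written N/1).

35/32

l's match ⇒ only the (l;m) 3-j factors differ between A and B.
A: triangle coeff Δ(6,1,5) = 1/858; Σ_t [1,1]: t=1:−1/17280 = -1/17280; (3j)²=35/858 [(6 1 5; -1 0 1)], sign=-1
B: triangle coeff Δ(6,1,5) = 1/858; Σ_t [1,1]: t=1:−1/30240 = -1/30240; (3j)²=16/429 [(6 1 5; -2 0 2)], sign=+1
I_A²/I_B² = (35/858)/(16/429) = 35/32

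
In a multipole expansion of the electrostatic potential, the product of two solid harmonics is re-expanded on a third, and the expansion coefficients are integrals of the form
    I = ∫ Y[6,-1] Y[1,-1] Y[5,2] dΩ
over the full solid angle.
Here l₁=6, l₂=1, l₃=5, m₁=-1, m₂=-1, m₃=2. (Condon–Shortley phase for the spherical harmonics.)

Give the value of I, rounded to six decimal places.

Rules hold: Σm=0, L=12 even, 5≤5≤7.
N = 13·3·11 = 429
Δ = 2!·10!·0!/13! = 1/858
Racah Σ t=1..1: t=1:−1/14400 = -1/14400
⇒ 3j(6 1 5; 0 0 0)² = 6/143, sgn +1
Racah Σ t=0..0: t=0:+1/60480 = 1/60480
⇒ 3j(6 1 5; -1 -1 2)² = 5/429, sgn -1
4πI² = N·(3j₀)²·(3jₘ)² = 30/143
I = -1·√(0.20979/4π) = -0.12920749

-0.129207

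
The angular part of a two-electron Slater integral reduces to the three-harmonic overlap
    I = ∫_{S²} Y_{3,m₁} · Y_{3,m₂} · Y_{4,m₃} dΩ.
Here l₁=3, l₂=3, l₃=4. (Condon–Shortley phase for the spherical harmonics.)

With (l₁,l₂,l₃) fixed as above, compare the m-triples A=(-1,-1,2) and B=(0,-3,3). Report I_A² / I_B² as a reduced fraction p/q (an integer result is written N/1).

40/63

Shared (l₁,l₂,l₃)=(3,3,4): N and (l;000)² cancel in I_A²/I_B².
A: Δ = 2!·4!·4!/11! = 1/34650; Racah Σ t=0..2: t=0:+1/192 t=1:−1/36 t=2:+1/192 = -5/288; ⇒ 3j(3 3 4; -1 -1 2)² = 20/693, sgn -1
B: Δ = 2!·4!·4!/11! = 1/34650; Racah Σ t=0..0: t=0:+1/288 = 1/288; ⇒ 3j(3 3 4; 0 -3 3)² = 1/22, sgn -1
I_A²/I_B² = (20/693)/(1/22) = 40/63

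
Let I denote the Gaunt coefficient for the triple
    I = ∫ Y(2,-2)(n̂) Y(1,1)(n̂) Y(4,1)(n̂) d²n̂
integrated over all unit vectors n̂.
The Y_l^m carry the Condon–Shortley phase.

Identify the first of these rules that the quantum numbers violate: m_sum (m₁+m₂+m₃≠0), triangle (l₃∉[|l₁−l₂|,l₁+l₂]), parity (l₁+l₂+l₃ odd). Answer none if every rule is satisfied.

triangle

azimuthal sum: -2 + 1 + 1 = 0  ✓
1 ≤ 4 ≤ 3 (triangle on l)  ✗
L = 2 + 1 + 4 = 7 (odd)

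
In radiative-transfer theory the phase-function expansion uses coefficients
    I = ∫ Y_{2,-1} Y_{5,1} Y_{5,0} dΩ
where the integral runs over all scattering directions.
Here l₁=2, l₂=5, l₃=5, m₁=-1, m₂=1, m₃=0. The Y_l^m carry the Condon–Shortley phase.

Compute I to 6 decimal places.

-0.036166

Rules hold: Σm=0, L=12 even, 3≤5≤7.
N = 5·11·11 = 605
Δ = 2!·2!·8!/13! = 1/38610
Racah Σ t=0..2: t=0:+1/2880 t=1:−1/576 t=2:+1/2880 = -1/960
⇒ 3j(2 5 5; 0 0 0)² = 10/429, sgn +1
Racah Σ t=1..2: t=1:−1/1440 t=2:+1/1152 = 1/5760
⇒ 3j(2 5 5; -1 1 0)² = 1/858, sgn -1
4πI² = N·(3j₀)²·(3jₘ)² = 25/1521
I = -1·√(0.0164366/4π) = -0.03616600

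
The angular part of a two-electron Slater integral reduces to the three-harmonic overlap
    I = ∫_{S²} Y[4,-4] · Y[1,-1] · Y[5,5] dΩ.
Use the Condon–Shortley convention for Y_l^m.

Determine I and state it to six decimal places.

-0.329416

m-sum 0 ✓  L=10 even ✓  3≤5≤5 ✓
Π(2lᵢ+1) = 9×3×11 = 297
triangle coeff Δ(4,1,5) = 1/495
Σ_t [0,0]: t=0:+1/576 = 1/576
(3j)²=5/99 [(4 1 5; 0 0 0)], sign=-1
Σ_t [0,0]: t=0:+1/80640 = 1/80640
(3j)²=1/11 [(4 1 5; -4 -1 5)], sign=+1
⇒ 4πI² = 15/11
I = (-1)√(15/11/(4π)) = -0.32941575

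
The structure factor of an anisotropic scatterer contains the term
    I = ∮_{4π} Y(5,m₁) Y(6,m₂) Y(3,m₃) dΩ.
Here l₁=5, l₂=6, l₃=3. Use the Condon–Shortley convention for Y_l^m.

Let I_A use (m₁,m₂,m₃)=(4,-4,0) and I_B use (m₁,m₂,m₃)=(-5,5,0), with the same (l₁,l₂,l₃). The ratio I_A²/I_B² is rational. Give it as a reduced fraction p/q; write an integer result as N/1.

5/11

Shared (l₁,l₂,l₃)=(5,6,3): N and (l;000)² cancel in I_A²/I_B².
A: Δ = 8!·2!·4!/15! = 1/675675; Racah Σ t=0..1: t=0:+1/161280 t=1:−1/60480 = -1/96768; ⇒ 3j(5 6 3; 4 -4 0)² = 15/1001, sgn +1
B: Δ = 8!·2!·4!/15! = 1/675675; Racah Σ t=8..8: t=8:+1/483840 = 1/483840; ⇒ 3j(5 6 3; -5 5 0)² = 3/91, sgn -1
I_A²/I_B² = (15/1001)/(3/91) = 5/11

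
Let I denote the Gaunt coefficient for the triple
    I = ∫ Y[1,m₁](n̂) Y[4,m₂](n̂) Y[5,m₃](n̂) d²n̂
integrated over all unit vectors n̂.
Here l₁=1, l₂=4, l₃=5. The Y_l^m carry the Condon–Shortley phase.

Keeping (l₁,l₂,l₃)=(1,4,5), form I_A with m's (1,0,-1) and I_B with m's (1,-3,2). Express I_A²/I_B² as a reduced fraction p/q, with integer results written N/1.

l's match ⇒ only the (l;m) 3-j factors differ between A and B.
A: triangle coeff Δ(1,4,5) = 1/495; Σ_t [0,0]: t=0:+1/1152 = 1/1152; (3j)²=1/33 [(1 4 5; 1 0 -1)], sign=+1
B: triangle coeff Δ(1,4,5) = 1/495; Σ_t [0,0]: t=0:+1/10080 = 1/10080; (3j)²=1/165 [(1 4 5; 1 -3 2)], sign=-1
I_A²/I_B² = (1/33)/(1/165) = 5/1

5/1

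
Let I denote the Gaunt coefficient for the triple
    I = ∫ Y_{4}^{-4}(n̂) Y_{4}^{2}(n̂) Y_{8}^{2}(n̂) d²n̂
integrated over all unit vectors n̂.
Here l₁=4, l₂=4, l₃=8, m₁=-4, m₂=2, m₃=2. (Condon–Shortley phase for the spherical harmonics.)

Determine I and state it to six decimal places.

0.022467

Rules hold: Σm=0, L=16 even, 0≤8≤8.
N = 9·9·17 = 1377
Δ = 0!·8!·8!/17! = 1/218790
Racah Σ t=0..0: t=0:+1/331776 = 1/331776
⇒ 3j(4 4 8; 0 0 0)² = 490/21879, sgn +1
Racah Σ t=0..0: t=0:+1/58060800 = 1/58060800
⇒ 3j(4 4 8; -4 2 2)² = 1/4862, sgn +1
4πI² = N·(3j₀)²·(3jₘ)² = 2205/347633
I = +1·√(0.0063429/4π) = 0.02246668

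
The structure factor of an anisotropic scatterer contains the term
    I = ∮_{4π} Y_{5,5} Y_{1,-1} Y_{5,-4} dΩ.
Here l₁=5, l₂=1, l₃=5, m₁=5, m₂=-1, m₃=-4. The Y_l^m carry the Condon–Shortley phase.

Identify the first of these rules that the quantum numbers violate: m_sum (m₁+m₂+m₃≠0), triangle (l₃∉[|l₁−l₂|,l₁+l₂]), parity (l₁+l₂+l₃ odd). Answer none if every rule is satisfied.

parity

azimuthal sum: 5 − 1 − 4 = 0  ✓
4 ≤ 5 ≤ 6 (triangle on l)  ✓
L = 5 + 1 + 5 = 11 (odd)  ✗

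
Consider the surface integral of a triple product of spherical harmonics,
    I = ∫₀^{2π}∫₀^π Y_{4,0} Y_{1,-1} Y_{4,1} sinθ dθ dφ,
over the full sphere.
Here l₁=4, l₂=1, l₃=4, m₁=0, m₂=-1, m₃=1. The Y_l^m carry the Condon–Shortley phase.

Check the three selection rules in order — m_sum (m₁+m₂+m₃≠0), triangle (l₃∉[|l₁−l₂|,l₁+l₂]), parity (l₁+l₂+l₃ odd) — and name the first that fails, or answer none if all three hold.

m₁+m₂+m₃ = 0 − 1 + 1 = 0  ✓
triangle: |4−1|=3 ≤ l₃=4 ≤ 4+1=5  ✓
parity: l₁+l₂+l₃ = 9 is odd  ✗

parity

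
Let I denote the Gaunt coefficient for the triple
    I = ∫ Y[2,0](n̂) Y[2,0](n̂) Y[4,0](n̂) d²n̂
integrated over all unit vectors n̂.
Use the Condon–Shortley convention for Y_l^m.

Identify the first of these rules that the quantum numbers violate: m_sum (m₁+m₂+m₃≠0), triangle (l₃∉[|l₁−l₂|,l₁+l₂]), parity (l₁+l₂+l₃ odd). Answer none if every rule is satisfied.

m₁+m₂+m₃ = 0 + 0 + 0 = 0  ✓
triangle: |2−2|=0 ≤ l₃=4 ≤ 2+2=4  ✓
parity: l₁+l₂+l₃ = 8 is even  ✓

none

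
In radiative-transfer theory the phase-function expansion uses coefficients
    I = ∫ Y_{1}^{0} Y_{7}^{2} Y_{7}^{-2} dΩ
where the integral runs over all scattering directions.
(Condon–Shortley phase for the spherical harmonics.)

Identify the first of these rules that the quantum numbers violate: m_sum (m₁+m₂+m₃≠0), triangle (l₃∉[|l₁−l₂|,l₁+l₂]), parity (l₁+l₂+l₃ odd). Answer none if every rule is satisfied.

azimuthal sum: 0 + 2 − 2 = 0  ✓
6 ≤ 7 ≤ 8 (triangle on l)  ✓
L = 1 + 7 + 7 = 15 (odd)  ✗

parity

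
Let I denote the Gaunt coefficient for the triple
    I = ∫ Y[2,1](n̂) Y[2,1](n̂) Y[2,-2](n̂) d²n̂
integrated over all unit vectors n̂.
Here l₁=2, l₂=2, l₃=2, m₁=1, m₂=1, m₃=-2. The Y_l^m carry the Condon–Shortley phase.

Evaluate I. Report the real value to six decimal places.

m-sum 0 ✓  L=6 even ✓  0≤2≤4 ✓
Π(2lᵢ+1) = 5×5×5 = 125
triangle coeff Δ(2,2,2) = 1/630
Σ_t [0,2]: t=0:+1/8 t=1:−1/1 t=2:+1/8 = -3/4
(3j)²=2/35 [(2 2 2; 0 0 0)], sign=-1
Σ_t [1,1]: t=1:−1/4 = -1/4
(3j)²=3/35 [(2 2 2; 1 1 -2)], sign=-1
⇒ 4πI² = 30/49
I = (+1)√(30/49/(4π)) = 0.22072812

0.220728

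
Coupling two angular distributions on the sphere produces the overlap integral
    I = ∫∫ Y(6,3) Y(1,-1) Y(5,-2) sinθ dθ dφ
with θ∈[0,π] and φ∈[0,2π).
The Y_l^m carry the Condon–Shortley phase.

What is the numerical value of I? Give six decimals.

-0.245154

Rules hold: Σm=0, L=12 even, 5≤5≤7.
N = 13·3·11 = 429
Δ = 2!·10!·0!/13! = 1/858
Racah Σ t=1..1: t=1:−1/14400 = -1/14400
⇒ 3j(6 1 5; 0 0 0)² = 6/143, sgn +1
Racah Σ t=0..0: t=0:+1/60480 = 1/60480
⇒ 3j(6 1 5; 3 -1 -2)² = 6/143, sgn -1
4πI² = N·(3j₀)²·(3jₘ)² = 108/143
I = -1·√(0.755245/4π) = -0.24515397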